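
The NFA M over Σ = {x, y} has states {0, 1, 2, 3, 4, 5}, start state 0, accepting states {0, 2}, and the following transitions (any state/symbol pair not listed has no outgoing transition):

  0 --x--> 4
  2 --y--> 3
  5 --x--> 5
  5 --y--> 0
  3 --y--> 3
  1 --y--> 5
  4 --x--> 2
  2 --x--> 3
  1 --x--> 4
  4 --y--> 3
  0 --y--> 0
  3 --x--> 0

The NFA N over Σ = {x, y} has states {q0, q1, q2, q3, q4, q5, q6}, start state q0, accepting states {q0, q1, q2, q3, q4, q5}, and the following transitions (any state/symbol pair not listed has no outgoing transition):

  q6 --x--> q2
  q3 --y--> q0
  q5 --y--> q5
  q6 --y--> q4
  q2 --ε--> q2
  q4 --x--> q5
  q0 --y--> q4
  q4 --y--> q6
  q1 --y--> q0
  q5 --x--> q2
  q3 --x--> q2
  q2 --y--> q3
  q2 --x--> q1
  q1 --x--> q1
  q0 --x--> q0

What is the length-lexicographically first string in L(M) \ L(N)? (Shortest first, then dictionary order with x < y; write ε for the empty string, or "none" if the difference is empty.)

The string yy is accepted by M but not by N.
No shorter string lies in the difference, and yy is the lexicographically first length-2 string in L(M) \ L(N).

yy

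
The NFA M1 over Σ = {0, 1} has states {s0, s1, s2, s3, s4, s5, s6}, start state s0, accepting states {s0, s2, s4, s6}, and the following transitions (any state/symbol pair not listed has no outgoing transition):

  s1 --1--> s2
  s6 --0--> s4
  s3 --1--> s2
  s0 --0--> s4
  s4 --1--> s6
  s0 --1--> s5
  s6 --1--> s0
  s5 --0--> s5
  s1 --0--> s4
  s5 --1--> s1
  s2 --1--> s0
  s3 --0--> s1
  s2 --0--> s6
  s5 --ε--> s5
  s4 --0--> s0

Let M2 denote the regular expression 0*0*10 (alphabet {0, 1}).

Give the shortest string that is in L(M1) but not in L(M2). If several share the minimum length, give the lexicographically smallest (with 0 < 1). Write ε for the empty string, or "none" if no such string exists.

The empty string ε is accepted by M1 but not by M2.
Since ε is the unique shortest string, it is the required witness.

ε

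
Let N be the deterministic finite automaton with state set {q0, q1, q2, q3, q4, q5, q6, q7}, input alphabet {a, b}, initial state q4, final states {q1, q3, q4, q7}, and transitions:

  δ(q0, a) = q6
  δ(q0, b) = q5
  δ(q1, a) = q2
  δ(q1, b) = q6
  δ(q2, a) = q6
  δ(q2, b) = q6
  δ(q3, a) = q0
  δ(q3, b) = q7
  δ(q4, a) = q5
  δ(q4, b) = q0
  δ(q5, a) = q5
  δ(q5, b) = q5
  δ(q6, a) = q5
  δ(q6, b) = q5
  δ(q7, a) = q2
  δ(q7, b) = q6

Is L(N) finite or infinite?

The useful states (reachable from q4 and able to reach an accepting state) are {q4}.
Restricted to these states the transition graph has no cycle, so every accepting path has bounded length and L is finite.

finite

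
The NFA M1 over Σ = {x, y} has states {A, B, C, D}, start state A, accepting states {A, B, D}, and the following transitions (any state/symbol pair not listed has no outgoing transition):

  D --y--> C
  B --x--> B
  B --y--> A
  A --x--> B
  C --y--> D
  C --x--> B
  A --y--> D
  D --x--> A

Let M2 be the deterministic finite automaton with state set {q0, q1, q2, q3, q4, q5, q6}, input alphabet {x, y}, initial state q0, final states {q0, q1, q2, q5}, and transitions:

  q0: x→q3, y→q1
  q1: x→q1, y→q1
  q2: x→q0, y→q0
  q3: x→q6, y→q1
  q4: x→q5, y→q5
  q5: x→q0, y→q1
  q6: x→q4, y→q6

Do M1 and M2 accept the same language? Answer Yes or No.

The string x is accepted by M1 but rejected by M2.
So L(M1) ≠ L(M2).

No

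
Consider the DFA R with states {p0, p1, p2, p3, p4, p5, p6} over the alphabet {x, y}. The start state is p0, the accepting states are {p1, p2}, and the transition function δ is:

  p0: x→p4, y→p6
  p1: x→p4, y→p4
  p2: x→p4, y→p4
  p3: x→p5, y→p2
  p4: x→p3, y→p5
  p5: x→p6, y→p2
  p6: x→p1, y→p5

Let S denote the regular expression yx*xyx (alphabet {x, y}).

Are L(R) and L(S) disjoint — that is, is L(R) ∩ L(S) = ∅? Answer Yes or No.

Yes

Converting the expression S to a DFA (subset construction, then merging equivalent states) gives the minimal DFA with states {s0, s1, s2, s3, s4, s5}, start state s0, accepting states {s5} and transitions s0: x→s1, y→s2; s1: x→s1, y→s1; s2: x→s3, y→s1; s3: x→s3, y→s4; s4: x→s5, y→s1; s5: x→s1, y→s1.
Exploring the product automaton R × S from the start pair (p0, s0), following both machines on each input symbol, reaches 19 state pairs: (p0, s0), (p4, s1), (p6, s2), (p3, s1), (p5, s1), (p1, s3), (p2, s1), (p6, s1), (p4, s3), (p4, s4), (p1, s1), (p3, s3), (p5, s4), (p3, s5), (p5, s3), (p2, s4), (p6, s5), (p6, s3), (p4, s5).
R accepts in {p1, p2} and S accepts in {s5}; no reachable pair has both components accepting, so no string drives both machines to acceptance simultaneously and L(R) ∩ L(S) = ∅.
So no string is accepted by both, and the intersection is empty.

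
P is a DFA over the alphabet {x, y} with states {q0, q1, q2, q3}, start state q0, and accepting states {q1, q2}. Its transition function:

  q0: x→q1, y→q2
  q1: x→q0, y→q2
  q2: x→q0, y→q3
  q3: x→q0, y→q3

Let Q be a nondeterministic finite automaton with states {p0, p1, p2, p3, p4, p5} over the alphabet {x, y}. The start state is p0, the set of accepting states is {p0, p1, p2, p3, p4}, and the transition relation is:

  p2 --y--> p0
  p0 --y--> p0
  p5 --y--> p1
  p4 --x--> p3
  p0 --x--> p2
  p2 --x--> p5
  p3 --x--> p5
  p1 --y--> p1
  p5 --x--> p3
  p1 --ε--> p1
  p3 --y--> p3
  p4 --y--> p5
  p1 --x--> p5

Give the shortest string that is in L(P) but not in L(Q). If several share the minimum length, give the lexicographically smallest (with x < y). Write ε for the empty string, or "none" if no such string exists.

The string yxx is accepted by P but not by Q.
No shorter string lies in the difference, and yxx is the lexicographically first length-3 string in L(P) \ L(Q).

yxx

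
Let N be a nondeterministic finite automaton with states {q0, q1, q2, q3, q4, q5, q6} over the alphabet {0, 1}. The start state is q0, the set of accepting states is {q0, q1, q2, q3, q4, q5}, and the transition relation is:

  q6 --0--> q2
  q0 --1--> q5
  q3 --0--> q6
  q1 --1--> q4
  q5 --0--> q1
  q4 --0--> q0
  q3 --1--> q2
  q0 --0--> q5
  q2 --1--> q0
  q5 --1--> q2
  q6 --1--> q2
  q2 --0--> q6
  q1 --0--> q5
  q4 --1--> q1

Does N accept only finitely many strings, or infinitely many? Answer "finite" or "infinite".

infinite

State q0 is reachable from the start and can reach an accepting state, and it lies on the cycle q0 → q5 → q1 → q4 → q0.
Traversing that cycle any number of times yields accepted strings of unbounded length, so the language is infinite.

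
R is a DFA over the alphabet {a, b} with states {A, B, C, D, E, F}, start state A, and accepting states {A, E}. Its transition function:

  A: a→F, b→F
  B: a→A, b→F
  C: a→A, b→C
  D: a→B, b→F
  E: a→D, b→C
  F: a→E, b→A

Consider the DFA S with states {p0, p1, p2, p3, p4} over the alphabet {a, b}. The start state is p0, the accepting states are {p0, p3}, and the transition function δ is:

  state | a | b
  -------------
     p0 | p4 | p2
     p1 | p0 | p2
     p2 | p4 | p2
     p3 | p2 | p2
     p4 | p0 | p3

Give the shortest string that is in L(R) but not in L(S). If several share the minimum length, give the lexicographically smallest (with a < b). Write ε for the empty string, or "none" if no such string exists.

ba

The string ba is accepted by R but not by S.
No shorter string lies in the difference, and ba is the lexicographically first length-2 string in L(R) \ L(S).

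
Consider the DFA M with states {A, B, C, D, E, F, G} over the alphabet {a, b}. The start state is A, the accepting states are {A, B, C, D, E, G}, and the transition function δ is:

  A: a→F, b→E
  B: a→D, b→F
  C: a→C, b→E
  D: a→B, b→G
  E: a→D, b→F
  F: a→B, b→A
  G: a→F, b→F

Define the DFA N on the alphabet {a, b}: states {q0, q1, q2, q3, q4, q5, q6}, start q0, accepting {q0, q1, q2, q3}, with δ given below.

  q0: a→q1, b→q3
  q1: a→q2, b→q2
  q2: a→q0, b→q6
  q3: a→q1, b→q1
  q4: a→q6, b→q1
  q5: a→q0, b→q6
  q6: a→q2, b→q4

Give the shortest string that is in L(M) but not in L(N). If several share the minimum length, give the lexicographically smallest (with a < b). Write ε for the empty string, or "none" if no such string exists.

abb

The string abb is accepted by M but not by N.
No shorter string lies in the difference, and abb is the lexicographically first length-3 string in L(M) \ L(N).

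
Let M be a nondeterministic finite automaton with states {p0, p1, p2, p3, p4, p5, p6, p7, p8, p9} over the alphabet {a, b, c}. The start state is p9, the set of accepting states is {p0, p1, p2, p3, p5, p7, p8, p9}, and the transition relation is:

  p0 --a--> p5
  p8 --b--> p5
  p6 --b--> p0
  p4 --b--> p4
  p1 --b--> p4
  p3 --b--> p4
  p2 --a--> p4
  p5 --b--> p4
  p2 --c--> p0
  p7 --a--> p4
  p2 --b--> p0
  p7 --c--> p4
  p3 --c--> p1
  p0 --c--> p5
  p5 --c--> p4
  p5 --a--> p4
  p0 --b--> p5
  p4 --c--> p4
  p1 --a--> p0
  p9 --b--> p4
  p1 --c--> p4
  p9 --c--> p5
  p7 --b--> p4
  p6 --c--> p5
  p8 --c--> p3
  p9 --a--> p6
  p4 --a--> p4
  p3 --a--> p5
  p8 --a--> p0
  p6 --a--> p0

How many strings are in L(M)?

11

The useful subgraph on states {p0, p5, p6, p9} is acyclic, so L(M) is finite; the longest accepting path visits 4 useful states, giving maximum string length 3.
Counting accepting paths from p9 by length: 1 of length 0, 1 of length 1, 3 of length 2, 6 of length 3. Total 11.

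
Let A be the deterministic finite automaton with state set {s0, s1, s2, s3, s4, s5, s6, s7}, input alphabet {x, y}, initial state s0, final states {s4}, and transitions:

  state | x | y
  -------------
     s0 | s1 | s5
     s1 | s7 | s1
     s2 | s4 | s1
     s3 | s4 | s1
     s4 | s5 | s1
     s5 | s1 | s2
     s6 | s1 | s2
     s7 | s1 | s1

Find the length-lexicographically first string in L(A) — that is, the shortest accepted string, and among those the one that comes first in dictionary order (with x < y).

A breadth-first search from s0 reaches an accepting state first via the path s0 → s5 → s2 → s4 on input yyx.
No string of length < 3 is accepted (BFS exhausts all shorter strings without reaching an accepting state), and yyx is the lexicographically least accepting string of length 3.

yyx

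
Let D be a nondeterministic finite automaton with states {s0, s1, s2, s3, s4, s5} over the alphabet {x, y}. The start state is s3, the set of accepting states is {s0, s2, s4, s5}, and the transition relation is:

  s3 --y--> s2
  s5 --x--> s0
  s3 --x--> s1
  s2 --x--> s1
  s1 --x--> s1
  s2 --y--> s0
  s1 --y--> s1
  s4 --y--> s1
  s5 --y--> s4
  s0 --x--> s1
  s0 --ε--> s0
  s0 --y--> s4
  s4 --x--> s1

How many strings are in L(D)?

The useful subgraph on states {s0, s2, s3, s4} is acyclic, so L(D) is finite; the longest accepting path visits 4 useful states, giving maximum string length 3.
Counting accepting paths from s3 by length: 1 of length 1, 1 of length 2, 1 of length 3. Total 3.

3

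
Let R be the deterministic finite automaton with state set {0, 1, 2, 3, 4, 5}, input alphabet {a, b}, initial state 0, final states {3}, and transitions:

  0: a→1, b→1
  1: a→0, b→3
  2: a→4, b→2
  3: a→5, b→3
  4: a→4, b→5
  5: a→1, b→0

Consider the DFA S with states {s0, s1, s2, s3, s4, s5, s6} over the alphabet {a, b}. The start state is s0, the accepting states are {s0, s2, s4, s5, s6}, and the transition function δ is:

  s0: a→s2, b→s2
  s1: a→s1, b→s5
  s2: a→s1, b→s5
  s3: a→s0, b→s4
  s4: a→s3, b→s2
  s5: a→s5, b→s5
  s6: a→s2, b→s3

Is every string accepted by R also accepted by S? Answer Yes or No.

Exploring the product automaton R × S from the start pair (0, s0), following both machines on each input symbol, reaches 8 state pairs: (0, s0), (1, s2), (0, s1), (3, s5), (1, s1), (1, s5), (5, s5), (0, s5).
R accepts in {3} and S accepts in {s0, s2, s4, s5, s6}. The reachable pairs whose R-component is accepting are (3, s5); in each of them the S-component is accepting too, so the product for L(R) \ L(S) (R-component accepting, S-component rejecting) has no reachable accepting pair and the difference is empty.
Hence every string in L(R) is also in L(S).

Yes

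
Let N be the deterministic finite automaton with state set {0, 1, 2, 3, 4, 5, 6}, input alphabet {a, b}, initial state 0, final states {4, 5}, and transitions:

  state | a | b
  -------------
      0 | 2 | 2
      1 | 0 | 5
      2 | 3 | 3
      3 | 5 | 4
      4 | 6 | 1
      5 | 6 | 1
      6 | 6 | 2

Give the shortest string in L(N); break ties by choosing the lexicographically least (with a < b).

aaa

A breadth-first search from 0 reaches an accepting state first via the path 0 → 2 → 3 → 5 on input aaa.
No string of length < 3 is accepted (BFS exhausts all shorter strings without reaching an accepting state), and aaa is the lexicographically least accepting string of length 3.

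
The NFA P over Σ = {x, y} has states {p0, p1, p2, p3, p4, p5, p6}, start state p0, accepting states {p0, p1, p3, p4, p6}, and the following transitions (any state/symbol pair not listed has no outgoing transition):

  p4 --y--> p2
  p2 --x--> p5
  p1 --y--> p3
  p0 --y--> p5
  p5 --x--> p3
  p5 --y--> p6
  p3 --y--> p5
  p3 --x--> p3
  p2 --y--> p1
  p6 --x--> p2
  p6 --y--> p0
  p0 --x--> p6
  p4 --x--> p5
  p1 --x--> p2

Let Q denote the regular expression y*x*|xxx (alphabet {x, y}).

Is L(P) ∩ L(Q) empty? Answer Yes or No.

The empty string ε is accepted by both P and Q.
Hence L(P) ∩ L(Q) ≠ ∅.

No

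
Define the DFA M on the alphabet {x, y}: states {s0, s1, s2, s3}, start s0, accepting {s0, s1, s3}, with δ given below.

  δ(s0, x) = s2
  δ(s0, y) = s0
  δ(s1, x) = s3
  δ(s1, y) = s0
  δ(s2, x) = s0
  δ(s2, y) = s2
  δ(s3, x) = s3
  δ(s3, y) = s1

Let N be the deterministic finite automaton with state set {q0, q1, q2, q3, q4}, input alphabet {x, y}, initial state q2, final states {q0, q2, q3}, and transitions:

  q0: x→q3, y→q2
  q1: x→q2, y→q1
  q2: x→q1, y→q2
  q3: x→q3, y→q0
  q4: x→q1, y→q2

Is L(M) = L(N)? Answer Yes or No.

Yes

Exploring the product automaton M × N from the start pair (s0, q2), following both machines on each input symbol, reaches 2 state pairs: (s0, q2), (s2, q1).
M accepts in {s0, s1, s3} and N accepts in {q0, q2, q3}. In every reachable pair the two components are either both accepting — (s0, q2) — or both non-accepting, so no string is accepted by exactly one of the machines: L(M) \ L(N) and L(N) \ L(M) are both empty.
Hence every string is accepted by M iff it is accepted by N, and the two languages coincide.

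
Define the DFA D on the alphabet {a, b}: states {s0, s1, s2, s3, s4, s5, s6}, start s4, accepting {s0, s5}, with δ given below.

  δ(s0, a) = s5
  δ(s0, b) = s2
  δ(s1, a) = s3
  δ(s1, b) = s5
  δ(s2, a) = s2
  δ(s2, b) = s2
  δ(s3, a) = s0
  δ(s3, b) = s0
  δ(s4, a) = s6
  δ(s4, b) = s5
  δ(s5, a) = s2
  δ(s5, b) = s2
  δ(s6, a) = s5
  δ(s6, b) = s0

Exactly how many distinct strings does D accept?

4

The useful subgraph on states {s0, s4, s5, s6} is acyclic, so L(D) is finite; the longest accepting path visits 4 useful states, giving maximum string length 3.
Counting accepting paths from s4 by length: 1 of length 1, 2 of length 2, 1 of length 3. Total 4.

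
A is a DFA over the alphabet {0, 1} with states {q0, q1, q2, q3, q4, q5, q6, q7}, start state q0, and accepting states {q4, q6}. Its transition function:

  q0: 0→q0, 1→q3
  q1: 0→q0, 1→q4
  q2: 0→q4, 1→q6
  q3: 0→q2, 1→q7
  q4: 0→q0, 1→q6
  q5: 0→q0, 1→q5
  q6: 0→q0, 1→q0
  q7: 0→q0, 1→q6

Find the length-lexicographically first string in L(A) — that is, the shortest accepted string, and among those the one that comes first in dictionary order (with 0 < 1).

A breadth-first search from q0 reaches an accepting state first via the path q0 → q3 → q2 → q4 on input 100.
No string of length < 3 is accepted (BFS exhausts all shorter strings without reaching an accepting state), and 100 is the lexicographically least accepting string of length 3.

100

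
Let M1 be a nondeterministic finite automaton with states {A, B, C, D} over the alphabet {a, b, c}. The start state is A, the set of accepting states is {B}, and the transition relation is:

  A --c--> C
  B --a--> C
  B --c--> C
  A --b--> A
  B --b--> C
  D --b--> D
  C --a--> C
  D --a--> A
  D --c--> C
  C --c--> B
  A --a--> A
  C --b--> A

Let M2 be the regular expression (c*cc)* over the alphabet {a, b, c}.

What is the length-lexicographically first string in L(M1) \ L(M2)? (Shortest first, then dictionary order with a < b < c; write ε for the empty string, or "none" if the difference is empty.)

acc

The string acc is accepted by M1 but not by M2.
No shorter string lies in the difference, and acc is the lexicographically first length-3 string in L(M1) \ L(M2).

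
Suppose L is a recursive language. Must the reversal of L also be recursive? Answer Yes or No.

Reverse the input on the tape and then run the decider for L; this halts and accepts exactly Lᴿ.
So the recursive languages are closed under reversal.

Yes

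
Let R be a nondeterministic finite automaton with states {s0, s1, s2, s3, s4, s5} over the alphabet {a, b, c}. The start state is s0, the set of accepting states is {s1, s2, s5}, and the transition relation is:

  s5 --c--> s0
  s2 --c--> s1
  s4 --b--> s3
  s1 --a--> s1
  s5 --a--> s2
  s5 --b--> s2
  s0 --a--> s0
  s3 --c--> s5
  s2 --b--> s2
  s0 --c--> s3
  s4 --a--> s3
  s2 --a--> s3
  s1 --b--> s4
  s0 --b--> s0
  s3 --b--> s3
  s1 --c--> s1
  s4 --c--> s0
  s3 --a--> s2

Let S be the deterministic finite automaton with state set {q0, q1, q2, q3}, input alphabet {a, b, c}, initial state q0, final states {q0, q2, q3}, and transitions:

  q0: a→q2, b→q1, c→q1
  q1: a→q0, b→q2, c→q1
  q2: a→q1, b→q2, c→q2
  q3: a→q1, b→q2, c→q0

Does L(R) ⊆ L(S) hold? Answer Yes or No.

No

The string cc is in L(R) but not in L(S).
So L(R) ⊄ L(S).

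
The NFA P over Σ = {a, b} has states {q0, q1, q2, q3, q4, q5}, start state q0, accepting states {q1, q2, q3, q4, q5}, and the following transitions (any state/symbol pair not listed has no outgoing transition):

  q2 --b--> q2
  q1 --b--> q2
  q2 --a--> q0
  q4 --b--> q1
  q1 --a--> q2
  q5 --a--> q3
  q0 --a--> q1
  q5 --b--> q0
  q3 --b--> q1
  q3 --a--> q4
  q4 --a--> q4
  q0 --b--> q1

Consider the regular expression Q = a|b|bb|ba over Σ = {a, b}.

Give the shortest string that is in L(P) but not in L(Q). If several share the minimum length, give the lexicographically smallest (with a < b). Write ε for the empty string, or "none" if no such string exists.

The string aa is accepted by P but not by Q.
No shorter string lies in the difference, and aa is the lexicographically first length-2 string in L(P) \ L(Q).

aa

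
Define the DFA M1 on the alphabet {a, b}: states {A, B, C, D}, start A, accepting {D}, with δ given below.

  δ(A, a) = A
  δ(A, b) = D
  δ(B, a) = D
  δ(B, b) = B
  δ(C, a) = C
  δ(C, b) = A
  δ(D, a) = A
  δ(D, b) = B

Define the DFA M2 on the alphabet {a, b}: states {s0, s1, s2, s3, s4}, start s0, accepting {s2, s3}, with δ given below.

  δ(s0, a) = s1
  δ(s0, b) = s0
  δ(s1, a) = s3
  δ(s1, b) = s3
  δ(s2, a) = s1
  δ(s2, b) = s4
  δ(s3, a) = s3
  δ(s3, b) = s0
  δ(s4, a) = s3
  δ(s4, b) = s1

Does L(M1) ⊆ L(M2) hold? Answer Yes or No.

The string b is in L(M1) but not in L(M2).
So L(M1) ⊄ L(M2).

No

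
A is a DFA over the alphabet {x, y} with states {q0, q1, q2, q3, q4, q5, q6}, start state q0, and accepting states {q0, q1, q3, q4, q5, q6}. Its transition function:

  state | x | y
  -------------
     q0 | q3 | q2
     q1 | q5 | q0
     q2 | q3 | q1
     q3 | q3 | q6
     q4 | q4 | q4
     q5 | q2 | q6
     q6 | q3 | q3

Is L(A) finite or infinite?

State q0 is reachable from the start and can reach an accepting state, and it lies on the cycle q0 → q2 → q1 → q0.
Traversing that cycle any number of times yields accepted strings of unbounded length, so the language is infinite.

infinite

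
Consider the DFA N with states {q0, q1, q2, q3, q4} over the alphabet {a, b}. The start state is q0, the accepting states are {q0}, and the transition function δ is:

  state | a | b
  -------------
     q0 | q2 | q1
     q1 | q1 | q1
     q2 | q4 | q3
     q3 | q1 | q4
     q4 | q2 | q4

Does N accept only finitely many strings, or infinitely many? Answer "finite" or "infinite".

The useful states (reachable from q0 and able to reach an accepting state) are {q0}.
Restricted to these states the transition graph has no cycle, so every accepting path has bounded length and L is finite.

finite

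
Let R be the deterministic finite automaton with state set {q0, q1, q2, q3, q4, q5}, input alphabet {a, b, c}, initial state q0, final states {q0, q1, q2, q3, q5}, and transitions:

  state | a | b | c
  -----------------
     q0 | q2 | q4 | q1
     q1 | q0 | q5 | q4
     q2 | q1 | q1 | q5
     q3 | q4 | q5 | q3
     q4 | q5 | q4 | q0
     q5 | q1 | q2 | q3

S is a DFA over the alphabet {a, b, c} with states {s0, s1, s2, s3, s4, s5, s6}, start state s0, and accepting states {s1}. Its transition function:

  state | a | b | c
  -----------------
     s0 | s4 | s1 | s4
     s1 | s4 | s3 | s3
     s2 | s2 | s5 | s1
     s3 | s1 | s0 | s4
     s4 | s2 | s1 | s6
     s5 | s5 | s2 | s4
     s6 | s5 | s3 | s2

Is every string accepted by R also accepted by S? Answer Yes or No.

The empty string ε is in L(R) but not in L(S).
So L(R) ⊄ L(S).

No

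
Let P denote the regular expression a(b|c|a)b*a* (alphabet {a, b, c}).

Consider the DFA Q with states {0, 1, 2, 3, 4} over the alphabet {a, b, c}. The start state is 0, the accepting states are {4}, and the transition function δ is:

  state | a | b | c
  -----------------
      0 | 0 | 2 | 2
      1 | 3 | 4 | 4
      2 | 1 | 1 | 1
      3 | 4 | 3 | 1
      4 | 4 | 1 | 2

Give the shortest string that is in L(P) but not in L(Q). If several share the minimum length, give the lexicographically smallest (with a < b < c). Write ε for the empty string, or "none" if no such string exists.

The string aa is accepted by P but not by Q.
No shorter string lies in the difference, and aa is the lexicographically first length-2 string in L(P) \ L(Q).

aa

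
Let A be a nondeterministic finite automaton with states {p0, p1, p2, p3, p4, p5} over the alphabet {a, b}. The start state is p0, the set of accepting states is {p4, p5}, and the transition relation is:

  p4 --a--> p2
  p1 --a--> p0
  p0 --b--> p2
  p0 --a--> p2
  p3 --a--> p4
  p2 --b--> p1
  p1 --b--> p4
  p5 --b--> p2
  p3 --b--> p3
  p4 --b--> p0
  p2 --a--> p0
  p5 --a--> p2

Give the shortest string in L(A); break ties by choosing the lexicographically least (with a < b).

A breadth-first search from p0 reaches an accepting state first via the path p0 → p2 → p1 → p4 on input abb.
No string of length < 3 is accepted (BFS exhausts all shorter strings without reaching an accepting state), and abb is the lexicographically least accepting string of length 3.

abb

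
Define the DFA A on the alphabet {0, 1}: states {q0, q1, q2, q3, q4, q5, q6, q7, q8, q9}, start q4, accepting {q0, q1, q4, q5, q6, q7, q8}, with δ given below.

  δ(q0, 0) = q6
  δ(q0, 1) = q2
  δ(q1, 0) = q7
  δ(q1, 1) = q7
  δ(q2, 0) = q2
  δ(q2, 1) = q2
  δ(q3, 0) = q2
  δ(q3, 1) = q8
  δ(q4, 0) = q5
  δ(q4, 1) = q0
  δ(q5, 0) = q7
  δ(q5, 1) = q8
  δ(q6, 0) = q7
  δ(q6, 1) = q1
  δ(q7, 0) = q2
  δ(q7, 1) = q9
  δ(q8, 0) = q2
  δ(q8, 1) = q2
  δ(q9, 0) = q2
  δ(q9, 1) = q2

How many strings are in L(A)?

The useful subgraph on states {q0, q1, q4, q5, q6, q7, q8} is acyclic, so L(A) is finite; the longest accepting path visits 5 useful states, giving maximum string length 4.
Counting accepting paths from q4 by length: 1 of length 0, 2 of length 1, 3 of length 2, 2 of length 3, 2 of length 4. Total 10.

10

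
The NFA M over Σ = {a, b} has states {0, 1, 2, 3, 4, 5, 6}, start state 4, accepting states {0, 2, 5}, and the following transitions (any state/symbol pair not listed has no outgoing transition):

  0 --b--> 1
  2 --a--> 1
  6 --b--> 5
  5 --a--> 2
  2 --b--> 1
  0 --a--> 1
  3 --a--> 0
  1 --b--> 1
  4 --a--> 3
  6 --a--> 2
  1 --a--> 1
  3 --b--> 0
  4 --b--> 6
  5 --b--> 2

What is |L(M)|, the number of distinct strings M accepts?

The useful subgraph on states {0, 2, 3, 4, 5, 6} is acyclic, so L(M) is finite; the longest accepting path visits 4 useful states, giving maximum string length 3.
Counting accepting paths from 4 by length: 4 of length 2, 2 of length 3. Total 6.

6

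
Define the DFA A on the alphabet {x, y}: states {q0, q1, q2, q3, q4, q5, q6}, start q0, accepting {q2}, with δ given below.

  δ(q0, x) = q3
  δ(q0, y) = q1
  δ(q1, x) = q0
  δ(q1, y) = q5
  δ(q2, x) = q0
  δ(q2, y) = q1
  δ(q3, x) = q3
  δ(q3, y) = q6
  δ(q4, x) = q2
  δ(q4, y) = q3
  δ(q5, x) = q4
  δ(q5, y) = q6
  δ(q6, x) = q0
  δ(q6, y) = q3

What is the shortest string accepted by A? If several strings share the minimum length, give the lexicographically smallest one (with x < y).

A breadth-first search from q0 reaches an accepting state first via the path q0 → q1 → q5 → q4 → q2 on input yyxx.
No string of length < 4 is accepted (BFS exhausts all shorter strings without reaching an accepting state), and yyxx is the lexicographically least accepting string of length 4.

yyxx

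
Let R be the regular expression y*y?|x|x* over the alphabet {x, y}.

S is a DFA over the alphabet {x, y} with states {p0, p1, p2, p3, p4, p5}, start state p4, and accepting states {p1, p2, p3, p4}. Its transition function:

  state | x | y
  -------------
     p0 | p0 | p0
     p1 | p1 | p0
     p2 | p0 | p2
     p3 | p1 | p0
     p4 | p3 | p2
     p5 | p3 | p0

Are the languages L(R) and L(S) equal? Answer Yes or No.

Yes

Converting the expression R to a DFA (subset construction, then merging equivalent states) gives the minimal DFA with states {r0, r1, r2, r3}, start state r0, accepting states {r0, r1, r2} and transitions r0: x→r1, y→r2; r1: x→r1, y→r3; r2: x→r3, y→r2; r3: x→r3, y→r3.
Exploring the product automaton R × S from the start pair (r0, p4), following both machines on each input symbol, reaches 5 state pairs: (r0, p4), (r1, p3), (r2, p2), (r1, p1), (r3, p0).
R accepts in {r0, r1, r2} and S accepts in {p1, p2, p3, p4}. In every reachable pair the two components are either both accepting — (r0, p4), (r1, p3), (r2, p2), (r1, p1) — or both non-accepting, so no string is accepted by exactly one of the machines: L(R) \ L(S) and L(S) \ L(R) are both empty.
Hence every string is accepted by R iff it is accepted by S, and the two languages coincide.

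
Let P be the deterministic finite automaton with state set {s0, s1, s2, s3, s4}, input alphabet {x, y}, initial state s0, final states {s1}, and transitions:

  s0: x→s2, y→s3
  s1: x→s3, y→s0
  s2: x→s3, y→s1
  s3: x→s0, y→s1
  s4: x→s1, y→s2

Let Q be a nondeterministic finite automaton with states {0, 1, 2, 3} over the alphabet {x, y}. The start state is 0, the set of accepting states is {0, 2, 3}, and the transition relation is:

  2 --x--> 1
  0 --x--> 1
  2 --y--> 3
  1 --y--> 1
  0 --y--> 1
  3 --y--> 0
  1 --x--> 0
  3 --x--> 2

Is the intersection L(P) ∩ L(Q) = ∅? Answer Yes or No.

Exploring the product automaton P × Q from the start pair (s0, 0), following both machines on each input symbol, reaches 7 state pairs: (s0, 0), (s2, 1), (s3, 1), (s3, 0), (s1, 1), (s0, 1), (s2, 0).
P accepts in {s1} and Q accepts in {0, 2, 3}; no reachable pair has both components accepting, so no string drives both machines to acceptance simultaneously and L(P) ∩ L(Q) = ∅.
So no string is accepted by both, and the intersection is empty.

Yes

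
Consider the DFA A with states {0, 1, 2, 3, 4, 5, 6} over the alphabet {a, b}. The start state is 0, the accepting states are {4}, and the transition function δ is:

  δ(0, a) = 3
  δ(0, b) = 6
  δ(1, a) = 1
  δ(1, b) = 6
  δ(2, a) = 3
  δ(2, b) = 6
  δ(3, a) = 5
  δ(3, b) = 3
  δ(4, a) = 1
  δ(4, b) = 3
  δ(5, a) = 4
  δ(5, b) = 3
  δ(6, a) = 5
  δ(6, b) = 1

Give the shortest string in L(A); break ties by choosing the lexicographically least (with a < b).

aaa

A breadth-first search from 0 reaches an accepting state first via the path 0 → 3 → 5 → 4 on input aaa.
No string of length < 3 is accepted (BFS exhausts all shorter strings without reaching an accepting state), and aaa is the lexicographically least accepting string of length 3.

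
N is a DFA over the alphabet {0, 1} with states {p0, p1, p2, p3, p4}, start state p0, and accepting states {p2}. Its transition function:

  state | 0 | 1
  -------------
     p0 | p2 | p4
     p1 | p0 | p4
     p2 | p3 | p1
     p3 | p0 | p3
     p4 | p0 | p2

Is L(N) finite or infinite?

State p0 is reachable from the start and can reach an accepting state, and it lies on the cycle p0 → p2 → p1 → p0.
Traversing that cycle any number of times yields accepted strings of unbounded length, so the language is infinite.

infinite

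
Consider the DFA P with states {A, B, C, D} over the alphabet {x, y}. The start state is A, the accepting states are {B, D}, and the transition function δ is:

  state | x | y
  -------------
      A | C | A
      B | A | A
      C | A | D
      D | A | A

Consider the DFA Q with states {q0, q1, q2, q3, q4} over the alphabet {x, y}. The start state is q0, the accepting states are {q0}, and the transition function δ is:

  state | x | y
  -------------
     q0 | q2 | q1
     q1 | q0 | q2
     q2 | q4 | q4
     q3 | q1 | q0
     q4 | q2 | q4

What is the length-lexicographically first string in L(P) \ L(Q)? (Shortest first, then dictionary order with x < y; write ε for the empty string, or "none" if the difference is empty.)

xy

The string xy is accepted by P but not by Q.
No shorter string lies in the difference, and xy is the lexicographically first length-2 string in L(P) \ L(Q).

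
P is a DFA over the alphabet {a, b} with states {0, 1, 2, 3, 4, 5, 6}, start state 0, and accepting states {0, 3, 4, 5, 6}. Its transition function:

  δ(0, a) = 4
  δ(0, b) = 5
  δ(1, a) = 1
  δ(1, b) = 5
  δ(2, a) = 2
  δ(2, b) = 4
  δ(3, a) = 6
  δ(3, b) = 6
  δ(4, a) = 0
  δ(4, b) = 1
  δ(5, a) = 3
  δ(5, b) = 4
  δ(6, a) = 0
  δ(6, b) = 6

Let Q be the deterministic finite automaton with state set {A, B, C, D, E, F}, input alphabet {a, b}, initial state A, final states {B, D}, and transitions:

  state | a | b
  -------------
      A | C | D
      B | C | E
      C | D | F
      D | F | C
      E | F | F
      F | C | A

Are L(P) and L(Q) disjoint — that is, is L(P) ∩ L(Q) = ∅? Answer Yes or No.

No

The string b is accepted by both P and Q.
Hence L(P) ∩ L(Q) ≠ ∅.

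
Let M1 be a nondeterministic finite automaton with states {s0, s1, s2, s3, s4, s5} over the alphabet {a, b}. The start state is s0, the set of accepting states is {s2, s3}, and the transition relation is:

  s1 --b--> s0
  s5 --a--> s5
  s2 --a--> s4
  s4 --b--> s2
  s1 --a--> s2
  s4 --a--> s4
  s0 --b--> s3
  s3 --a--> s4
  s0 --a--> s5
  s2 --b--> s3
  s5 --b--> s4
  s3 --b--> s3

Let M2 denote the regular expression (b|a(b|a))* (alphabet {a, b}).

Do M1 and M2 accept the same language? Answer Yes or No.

The empty string ε is accepted by M2 but rejected by M1.
So L(M1) ≠ L(M2).

No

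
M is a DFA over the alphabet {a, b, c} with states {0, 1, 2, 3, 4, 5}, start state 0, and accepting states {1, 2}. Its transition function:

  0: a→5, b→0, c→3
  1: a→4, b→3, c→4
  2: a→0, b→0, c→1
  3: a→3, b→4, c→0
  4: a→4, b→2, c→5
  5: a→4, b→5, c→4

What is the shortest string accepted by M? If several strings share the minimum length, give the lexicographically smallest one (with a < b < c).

A breadth-first search from 0 reaches an accepting state first via the path 0 → 5 → 4 → 2 on input aab.
No string of length < 3 is accepted (BFS exhausts all shorter strings without reaching an accepting state), and aab is the lexicographically least accepting string of length 3.

aab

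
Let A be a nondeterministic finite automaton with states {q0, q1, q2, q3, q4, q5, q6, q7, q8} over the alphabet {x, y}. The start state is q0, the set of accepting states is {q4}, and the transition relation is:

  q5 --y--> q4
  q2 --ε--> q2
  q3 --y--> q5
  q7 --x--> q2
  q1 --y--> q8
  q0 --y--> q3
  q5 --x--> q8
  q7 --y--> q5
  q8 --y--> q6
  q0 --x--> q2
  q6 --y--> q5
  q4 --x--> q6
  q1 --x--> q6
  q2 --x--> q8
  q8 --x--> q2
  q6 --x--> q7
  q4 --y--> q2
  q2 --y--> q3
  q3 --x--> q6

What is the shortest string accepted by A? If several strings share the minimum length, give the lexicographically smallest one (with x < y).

A breadth-first search from q0 reaches an accepting state first via the path q0 → q3 → q5 → q4 on input yyy.
No string of length < 3 is accepted (BFS exhausts all shorter strings without reaching an accepting state), and yyy is the lexicographically least accepting string of length 3.

yyy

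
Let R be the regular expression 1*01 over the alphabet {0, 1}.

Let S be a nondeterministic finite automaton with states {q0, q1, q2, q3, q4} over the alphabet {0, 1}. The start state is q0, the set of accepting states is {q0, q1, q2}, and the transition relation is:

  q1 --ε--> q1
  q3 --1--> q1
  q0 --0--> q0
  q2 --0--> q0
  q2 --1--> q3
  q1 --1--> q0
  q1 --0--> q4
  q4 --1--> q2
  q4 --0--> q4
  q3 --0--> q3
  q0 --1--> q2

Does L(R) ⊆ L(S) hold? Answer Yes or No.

Converting the expression R to a DFA (subset construction, then merging equivalent states) gives the minimal DFA with states {r0, r1, r2, r3}, start state r0, accepting states {r3} and transitions r0: 0→r1, 1→r0; r1: 0→r2, 1→r3; r2: 0→r2, 1→r2; r3: 0→r2, 1→r2.
Exploring the product automaton R × S from the start pair (r0, q0), following both machines on each input symbol, reaches 14 state pairs: (r0, q0), (r1, q0), (r0, q2), (r2, q0), (r3, q2), (r0, q3), (r2, q2), (r2, q3), (r1, q3), (r0, q1), (r2, q1), (r3, q1), (r1, q4), (r2, q4).
R accepts in {r3} and S accepts in {q0, q1, q2}. The reachable pairs whose R-component is accepting are (r3, q2), (r3, q1); in each of them the S-component is accepting too, so the product for L(R) \ L(S) (R-component accepting, S-component rejecting) has no reachable accepting pair and the difference is empty.
Hence every string in L(R) is also in L(S).

Yes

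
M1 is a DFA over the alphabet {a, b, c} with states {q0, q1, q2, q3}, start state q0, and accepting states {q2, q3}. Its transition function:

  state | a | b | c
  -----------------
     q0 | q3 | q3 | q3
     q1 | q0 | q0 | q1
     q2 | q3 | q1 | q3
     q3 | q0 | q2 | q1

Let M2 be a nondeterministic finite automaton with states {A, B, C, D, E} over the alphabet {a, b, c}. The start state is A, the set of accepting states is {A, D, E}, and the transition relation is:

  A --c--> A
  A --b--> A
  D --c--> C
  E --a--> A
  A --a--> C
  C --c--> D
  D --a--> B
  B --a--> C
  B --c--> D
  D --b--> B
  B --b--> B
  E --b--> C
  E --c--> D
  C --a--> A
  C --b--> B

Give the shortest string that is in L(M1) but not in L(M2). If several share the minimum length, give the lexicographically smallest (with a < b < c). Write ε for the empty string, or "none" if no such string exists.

a

The string a is accepted by M1 but not by M2.
No shorter string lies in the difference, and a is the lexicographically first length-1 string in L(M1) \ L(M2).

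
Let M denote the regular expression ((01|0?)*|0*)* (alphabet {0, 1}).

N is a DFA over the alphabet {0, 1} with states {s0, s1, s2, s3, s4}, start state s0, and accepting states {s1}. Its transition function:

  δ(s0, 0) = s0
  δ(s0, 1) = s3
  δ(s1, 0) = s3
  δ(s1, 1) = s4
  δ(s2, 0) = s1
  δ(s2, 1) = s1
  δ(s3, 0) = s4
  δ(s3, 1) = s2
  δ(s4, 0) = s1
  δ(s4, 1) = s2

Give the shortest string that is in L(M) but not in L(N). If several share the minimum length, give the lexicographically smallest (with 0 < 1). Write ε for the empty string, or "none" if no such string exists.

ε

The empty string ε is accepted by M but not by N.
Since ε is the unique shortest string, it is the required witness.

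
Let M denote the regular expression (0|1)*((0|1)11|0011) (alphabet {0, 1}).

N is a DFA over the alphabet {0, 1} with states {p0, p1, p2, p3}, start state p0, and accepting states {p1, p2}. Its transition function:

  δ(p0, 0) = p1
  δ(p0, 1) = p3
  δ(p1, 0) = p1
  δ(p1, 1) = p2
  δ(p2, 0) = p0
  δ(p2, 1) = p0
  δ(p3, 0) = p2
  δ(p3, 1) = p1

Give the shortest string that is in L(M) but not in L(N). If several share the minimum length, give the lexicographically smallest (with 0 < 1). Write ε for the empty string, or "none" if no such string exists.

011

The string 011 is accepted by M but not by N.
No shorter string lies in the difference, and 011 is the lexicographically first length-3 string in L(M) \ L(N).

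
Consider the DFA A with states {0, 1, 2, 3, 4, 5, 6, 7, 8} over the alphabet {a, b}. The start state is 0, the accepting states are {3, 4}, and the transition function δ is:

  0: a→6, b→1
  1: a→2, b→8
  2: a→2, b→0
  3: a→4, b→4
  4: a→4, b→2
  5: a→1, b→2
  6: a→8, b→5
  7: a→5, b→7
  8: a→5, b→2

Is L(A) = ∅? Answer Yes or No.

Yes

The states reachable from the start state are {0, 1, 2, 5, 6, 8}.
None of the accepting states {3, 4} is reachable, so no string is accepted and L(A) = ∅.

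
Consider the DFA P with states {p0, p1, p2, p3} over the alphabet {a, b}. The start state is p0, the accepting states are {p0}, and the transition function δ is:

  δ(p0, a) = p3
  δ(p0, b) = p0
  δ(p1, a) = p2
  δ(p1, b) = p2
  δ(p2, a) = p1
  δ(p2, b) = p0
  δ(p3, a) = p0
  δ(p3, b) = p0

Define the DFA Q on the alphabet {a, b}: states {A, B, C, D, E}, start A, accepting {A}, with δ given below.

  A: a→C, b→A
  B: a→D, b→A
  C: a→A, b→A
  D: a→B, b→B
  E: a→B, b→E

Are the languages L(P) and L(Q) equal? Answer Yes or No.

Exploring the product automaton P × Q from the start pair (p0, A), following both machines on each input symbol, reaches 2 state pairs: (p0, A), (p3, C).
P accepts in {p0} and Q accepts in {A}. In every reachable pair the two components are either both accepting — (p0, A) — or both non-accepting, so no string is accepted by exactly one of the machines: L(P) \ L(Q) and L(Q) \ L(P) are both empty.
Hence every string is accepted by P iff it is accepted by Q, and the two languages coincide.

Yes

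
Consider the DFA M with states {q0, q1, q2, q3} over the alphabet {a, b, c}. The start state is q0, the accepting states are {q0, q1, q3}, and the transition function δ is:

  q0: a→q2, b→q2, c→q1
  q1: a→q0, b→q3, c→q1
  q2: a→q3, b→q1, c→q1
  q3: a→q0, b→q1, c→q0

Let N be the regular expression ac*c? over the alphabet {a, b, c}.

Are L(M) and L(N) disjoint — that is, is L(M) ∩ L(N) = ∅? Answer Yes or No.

No

The string ac is accepted by both M and N.
Hence L(M) ∩ L(N) ≠ ∅.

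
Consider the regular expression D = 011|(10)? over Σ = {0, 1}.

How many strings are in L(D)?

The expression has no Kleene star, so L(D) is finite. Expanding the alternatives gives {ε, 10, 011}.
That is 1 of length 0, 1 of length 2, 1 of length 3: 3 strings in all.

3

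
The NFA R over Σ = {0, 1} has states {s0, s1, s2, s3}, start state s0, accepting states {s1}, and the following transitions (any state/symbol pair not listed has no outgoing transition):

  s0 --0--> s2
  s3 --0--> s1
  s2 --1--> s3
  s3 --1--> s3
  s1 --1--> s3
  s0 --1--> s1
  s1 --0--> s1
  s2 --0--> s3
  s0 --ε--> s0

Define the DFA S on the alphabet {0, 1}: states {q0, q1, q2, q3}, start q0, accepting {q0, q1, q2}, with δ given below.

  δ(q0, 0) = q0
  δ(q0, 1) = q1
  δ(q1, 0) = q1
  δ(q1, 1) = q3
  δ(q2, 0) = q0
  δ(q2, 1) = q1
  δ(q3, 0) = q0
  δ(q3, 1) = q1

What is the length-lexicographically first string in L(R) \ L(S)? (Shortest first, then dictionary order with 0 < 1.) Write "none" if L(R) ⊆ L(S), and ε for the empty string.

Exploring the product automaton R × S from the start pair (s0, q0), following both machines on each input symbol, reaches 7 state pairs: (s0, q0), (s2, q0), (s1, q1), (s3, q0), (s3, q1), (s3, q3), (s1, q0).
R accepts in {s1} and S accepts in {q0, q1, q2}. The reachable pairs whose R-component is accepting are (s1, q1), (s1, q0); in each of them the S-component is accepting too, so the product for L(R) \ L(S) (R-component accepting, S-component rejecting) has no reachable accepting pair and the difference is empty.
So every string accepted by R is also accepted by S: L(R) \ L(S) = ∅ and there is no such string.

none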